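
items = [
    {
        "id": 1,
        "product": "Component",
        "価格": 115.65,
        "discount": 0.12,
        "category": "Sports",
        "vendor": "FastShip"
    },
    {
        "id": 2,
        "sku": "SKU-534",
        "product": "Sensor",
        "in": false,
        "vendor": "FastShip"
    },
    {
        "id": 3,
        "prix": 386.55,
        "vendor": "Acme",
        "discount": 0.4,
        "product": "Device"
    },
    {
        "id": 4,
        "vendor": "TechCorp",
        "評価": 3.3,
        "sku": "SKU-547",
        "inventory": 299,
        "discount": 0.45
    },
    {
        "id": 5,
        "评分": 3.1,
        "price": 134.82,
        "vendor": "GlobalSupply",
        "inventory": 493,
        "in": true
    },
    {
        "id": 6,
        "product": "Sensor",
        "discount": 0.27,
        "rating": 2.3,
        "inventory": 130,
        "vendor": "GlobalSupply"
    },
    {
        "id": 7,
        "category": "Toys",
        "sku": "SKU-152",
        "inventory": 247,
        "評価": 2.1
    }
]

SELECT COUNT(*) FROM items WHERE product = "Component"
1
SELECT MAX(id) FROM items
7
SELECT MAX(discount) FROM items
0.45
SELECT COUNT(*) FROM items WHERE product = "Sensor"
2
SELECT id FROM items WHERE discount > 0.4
[4]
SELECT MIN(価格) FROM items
115.65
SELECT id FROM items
[1, 2, 3, 4, 5, 6, 7]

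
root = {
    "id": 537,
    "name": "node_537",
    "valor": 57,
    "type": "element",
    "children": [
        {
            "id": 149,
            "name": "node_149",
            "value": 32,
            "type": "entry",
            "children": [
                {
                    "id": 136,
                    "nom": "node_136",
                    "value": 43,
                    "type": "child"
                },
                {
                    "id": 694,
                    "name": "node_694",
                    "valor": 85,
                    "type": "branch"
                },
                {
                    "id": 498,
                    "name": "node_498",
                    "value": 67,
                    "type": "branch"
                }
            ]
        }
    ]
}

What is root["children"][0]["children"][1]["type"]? "branch"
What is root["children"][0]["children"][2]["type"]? "branch"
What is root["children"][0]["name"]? "node_149"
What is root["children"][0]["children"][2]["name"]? "node_498"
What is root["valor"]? 57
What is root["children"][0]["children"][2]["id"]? 498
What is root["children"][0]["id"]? 149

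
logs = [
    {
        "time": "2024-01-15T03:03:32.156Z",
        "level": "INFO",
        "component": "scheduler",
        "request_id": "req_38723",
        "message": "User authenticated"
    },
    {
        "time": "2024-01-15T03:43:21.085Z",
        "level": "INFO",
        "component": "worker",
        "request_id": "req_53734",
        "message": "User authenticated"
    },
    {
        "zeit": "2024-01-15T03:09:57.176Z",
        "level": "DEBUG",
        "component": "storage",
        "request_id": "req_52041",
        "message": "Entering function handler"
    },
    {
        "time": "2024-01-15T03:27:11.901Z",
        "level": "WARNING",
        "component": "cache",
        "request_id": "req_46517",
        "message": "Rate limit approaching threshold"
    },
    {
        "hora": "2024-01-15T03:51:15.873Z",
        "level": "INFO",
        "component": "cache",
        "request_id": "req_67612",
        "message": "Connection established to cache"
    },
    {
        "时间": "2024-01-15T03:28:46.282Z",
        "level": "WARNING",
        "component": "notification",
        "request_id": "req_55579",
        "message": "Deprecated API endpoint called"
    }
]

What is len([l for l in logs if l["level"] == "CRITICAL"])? 0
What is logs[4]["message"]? "Connection established to cache"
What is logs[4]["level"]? "INFO"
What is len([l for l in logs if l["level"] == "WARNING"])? 2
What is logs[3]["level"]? "WARNING"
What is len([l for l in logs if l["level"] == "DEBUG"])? 1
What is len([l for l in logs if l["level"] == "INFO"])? 3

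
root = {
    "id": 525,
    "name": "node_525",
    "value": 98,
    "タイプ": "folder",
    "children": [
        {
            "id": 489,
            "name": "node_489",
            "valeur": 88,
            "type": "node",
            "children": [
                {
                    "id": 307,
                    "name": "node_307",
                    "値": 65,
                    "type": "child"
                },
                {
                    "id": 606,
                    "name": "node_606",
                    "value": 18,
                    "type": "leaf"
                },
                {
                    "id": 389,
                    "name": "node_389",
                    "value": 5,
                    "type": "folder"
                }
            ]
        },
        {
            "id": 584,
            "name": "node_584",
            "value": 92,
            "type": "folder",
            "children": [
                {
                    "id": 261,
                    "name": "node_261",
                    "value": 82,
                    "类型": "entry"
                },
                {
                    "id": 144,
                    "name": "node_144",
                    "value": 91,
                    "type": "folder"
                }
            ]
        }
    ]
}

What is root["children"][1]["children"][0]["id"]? 261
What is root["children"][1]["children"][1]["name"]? "node_144"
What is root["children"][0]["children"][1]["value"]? 18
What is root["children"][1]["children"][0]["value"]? 82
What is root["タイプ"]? "folder"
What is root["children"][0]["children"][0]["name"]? "node_307"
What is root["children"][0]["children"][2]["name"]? "node_389"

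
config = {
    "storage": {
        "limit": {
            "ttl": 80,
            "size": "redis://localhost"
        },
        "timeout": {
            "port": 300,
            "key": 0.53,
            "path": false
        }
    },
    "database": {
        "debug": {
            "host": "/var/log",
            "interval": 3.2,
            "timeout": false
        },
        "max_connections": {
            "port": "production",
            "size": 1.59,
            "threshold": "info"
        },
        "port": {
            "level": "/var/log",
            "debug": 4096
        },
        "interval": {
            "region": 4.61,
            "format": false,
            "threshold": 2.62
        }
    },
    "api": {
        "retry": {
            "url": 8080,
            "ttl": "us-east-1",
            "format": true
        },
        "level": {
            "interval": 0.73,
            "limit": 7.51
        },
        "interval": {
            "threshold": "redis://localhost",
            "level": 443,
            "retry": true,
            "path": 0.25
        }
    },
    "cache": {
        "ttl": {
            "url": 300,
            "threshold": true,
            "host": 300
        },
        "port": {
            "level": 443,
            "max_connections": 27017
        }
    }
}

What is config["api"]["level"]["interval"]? 0.73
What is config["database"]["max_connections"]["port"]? "production"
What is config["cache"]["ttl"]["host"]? 300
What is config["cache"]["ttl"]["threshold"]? True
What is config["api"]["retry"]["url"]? 8080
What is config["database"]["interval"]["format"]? False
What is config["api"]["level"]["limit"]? 7.51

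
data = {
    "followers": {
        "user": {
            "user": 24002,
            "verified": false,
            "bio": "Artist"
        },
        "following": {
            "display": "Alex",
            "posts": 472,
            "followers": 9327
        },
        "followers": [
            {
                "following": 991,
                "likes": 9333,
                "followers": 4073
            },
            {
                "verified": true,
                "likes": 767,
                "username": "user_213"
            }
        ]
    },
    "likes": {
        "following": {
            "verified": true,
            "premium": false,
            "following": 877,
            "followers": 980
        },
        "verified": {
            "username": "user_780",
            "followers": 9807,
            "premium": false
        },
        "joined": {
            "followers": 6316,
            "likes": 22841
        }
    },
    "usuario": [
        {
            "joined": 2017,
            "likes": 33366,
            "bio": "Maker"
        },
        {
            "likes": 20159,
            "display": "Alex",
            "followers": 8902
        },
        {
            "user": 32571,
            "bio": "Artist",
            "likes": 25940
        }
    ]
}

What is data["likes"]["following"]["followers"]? 980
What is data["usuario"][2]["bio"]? "Artist"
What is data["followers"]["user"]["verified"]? False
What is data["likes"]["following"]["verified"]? True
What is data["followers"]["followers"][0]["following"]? 991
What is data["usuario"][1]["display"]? "Alex"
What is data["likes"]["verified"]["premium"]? False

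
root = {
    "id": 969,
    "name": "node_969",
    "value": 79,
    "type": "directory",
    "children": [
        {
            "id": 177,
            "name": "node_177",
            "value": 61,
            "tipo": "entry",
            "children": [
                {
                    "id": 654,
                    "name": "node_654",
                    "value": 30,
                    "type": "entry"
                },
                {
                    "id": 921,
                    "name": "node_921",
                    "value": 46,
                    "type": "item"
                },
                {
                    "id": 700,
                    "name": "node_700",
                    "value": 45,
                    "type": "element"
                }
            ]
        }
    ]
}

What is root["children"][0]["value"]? 61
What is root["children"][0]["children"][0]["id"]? 654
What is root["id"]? 969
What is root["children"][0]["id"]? 177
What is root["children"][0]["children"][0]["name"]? "node_654"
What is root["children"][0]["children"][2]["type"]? "element"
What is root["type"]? "directory"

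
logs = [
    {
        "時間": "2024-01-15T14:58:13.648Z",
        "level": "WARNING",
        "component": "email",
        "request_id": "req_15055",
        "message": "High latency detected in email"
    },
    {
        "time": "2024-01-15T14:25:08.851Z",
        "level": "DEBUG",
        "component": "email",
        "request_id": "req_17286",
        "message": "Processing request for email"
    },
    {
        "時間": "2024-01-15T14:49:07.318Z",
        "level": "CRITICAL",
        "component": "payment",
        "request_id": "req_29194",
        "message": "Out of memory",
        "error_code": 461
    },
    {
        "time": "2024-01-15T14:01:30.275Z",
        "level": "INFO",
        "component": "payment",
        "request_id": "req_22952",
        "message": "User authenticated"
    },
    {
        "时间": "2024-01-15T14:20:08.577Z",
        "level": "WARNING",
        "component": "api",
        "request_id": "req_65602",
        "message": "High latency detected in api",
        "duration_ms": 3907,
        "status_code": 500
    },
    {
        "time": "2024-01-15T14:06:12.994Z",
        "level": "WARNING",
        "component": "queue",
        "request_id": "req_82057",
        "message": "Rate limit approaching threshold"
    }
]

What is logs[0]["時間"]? "2024-01-15T14:58:13.648Z"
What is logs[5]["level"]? "WARNING"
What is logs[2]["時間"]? "2024-01-15T14:49:07.318Z"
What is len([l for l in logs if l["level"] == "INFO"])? 1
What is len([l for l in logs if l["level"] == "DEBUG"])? 1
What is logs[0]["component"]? "email"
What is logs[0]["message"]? "High latency detected in email"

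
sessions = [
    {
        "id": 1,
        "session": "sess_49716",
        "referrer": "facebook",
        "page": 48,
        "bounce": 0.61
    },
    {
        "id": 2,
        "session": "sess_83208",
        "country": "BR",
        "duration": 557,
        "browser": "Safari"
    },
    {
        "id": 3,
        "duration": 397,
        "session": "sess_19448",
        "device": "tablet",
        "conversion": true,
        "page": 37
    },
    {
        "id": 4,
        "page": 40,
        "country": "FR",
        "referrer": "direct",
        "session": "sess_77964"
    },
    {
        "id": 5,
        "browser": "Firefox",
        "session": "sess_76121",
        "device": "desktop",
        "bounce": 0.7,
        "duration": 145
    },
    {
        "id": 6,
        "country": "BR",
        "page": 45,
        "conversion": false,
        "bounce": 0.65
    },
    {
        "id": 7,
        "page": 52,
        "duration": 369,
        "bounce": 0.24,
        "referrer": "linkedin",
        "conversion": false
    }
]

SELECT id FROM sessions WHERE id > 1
[2, 3, 4, 5, 6, 7]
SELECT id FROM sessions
[1, 2, 3, 4, 5, 6, 7]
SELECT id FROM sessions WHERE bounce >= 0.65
[5, 6]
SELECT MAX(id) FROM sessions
7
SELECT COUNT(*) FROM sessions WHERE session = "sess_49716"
1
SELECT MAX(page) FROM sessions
52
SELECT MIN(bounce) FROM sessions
0.24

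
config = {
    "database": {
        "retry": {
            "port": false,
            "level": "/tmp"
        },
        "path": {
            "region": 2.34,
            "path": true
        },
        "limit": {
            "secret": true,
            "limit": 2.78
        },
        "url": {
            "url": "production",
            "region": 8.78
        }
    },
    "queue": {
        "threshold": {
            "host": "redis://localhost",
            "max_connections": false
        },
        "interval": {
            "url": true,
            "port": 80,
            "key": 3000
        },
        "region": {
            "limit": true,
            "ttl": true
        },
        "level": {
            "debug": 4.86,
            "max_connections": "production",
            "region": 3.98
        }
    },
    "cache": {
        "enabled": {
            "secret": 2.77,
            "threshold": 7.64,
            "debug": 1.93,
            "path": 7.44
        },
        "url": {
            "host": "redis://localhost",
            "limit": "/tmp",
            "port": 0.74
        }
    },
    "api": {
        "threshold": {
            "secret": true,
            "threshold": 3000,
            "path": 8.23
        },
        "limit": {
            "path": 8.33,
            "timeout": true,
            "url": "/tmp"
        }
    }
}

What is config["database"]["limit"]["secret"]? True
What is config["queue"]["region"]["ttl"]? True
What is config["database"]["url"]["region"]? 8.78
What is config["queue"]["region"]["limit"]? True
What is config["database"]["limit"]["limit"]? 2.78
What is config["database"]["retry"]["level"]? "/tmp"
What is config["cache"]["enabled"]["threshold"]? 7.64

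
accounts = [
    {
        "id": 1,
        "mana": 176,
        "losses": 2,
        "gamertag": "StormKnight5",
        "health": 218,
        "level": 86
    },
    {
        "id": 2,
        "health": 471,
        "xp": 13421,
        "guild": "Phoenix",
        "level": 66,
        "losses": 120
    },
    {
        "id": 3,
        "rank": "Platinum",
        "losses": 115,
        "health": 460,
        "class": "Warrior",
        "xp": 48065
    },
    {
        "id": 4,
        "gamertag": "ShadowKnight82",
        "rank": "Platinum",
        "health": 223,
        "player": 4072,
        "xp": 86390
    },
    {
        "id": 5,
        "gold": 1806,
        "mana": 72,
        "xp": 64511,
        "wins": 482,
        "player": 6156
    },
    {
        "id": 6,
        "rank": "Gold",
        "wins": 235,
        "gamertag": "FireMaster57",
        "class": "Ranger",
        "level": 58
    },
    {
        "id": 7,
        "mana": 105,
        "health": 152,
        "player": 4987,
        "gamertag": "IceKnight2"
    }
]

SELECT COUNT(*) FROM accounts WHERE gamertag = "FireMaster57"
1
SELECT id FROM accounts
[1, 2, 3, 4, 5, 6, 7]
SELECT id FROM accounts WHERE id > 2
[3, 4, 5, 6, 7]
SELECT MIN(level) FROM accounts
58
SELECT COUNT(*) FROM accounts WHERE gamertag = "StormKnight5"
1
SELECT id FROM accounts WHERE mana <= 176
[1, 5, 7]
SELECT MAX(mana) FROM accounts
176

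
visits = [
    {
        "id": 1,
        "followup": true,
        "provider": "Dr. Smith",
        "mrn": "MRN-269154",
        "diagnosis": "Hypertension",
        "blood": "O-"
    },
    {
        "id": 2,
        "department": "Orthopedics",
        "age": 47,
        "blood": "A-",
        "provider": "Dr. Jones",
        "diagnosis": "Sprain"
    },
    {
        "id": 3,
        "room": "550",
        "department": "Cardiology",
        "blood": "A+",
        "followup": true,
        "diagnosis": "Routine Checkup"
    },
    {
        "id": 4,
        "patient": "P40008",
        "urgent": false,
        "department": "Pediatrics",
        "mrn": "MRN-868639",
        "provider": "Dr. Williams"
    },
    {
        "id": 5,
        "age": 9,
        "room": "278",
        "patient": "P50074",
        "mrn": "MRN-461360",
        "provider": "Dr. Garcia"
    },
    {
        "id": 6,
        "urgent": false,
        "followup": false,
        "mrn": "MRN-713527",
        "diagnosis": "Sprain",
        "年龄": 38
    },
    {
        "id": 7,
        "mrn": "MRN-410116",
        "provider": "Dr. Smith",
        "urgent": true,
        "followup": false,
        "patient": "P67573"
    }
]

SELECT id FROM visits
[1, 2, 3, 4, 5, 6, 7]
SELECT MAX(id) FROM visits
7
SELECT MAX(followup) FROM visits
True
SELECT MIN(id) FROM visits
1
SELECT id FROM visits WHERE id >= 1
[1, 2, 3, 4, 5, 6, 7]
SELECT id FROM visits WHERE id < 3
[1, 2]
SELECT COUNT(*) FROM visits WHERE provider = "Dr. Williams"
1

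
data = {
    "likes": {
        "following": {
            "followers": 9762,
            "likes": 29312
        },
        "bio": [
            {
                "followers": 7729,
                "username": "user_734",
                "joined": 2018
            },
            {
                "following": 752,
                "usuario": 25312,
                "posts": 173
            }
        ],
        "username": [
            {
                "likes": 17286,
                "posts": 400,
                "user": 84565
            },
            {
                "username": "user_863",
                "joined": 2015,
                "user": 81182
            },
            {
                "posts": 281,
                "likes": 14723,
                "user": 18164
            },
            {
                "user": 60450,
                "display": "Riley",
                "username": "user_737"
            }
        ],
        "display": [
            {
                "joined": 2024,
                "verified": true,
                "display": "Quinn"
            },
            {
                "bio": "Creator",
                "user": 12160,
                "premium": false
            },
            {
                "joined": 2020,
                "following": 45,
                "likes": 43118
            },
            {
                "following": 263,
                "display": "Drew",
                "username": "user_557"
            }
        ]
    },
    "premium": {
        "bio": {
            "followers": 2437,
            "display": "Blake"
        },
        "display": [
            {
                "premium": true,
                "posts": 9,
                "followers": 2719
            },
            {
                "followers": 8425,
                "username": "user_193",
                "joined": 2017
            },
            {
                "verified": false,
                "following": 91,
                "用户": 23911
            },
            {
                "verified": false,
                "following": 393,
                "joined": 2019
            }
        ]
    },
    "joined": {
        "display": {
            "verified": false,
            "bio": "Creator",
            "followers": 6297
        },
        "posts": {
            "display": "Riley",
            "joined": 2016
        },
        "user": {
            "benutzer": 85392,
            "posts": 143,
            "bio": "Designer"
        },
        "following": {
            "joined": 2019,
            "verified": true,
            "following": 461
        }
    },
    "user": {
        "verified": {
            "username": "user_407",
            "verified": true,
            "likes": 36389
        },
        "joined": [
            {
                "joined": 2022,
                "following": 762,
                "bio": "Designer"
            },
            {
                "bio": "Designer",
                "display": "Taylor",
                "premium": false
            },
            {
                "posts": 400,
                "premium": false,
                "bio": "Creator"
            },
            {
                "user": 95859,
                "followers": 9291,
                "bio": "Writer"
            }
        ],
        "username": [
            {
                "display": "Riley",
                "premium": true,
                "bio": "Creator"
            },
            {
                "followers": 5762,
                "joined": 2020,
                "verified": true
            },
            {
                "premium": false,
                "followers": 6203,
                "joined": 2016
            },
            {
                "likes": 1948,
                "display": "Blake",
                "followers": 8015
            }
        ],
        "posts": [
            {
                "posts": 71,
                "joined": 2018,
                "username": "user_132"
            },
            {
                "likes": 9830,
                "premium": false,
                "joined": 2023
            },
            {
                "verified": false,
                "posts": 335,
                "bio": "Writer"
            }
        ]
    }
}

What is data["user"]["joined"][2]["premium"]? False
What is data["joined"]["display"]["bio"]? "Creator"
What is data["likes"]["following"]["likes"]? 29312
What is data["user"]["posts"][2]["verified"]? False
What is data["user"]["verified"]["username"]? "user_407"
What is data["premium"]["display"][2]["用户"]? 23911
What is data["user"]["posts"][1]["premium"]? False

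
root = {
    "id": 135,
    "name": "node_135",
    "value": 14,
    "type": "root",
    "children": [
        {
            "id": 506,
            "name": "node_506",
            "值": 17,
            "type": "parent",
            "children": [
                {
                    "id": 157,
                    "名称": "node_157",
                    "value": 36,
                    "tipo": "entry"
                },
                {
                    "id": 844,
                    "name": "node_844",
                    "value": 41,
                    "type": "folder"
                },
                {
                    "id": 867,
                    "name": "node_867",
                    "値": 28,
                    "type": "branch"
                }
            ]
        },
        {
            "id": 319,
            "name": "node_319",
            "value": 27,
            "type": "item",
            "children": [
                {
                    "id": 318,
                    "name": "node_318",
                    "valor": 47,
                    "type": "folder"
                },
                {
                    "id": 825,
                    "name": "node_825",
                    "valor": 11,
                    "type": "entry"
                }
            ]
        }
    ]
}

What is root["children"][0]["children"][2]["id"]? 867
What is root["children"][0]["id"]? 506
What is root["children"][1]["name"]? "node_319"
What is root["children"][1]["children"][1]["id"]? 825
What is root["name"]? "node_135"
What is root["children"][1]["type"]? "item"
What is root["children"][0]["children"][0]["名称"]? "node_157"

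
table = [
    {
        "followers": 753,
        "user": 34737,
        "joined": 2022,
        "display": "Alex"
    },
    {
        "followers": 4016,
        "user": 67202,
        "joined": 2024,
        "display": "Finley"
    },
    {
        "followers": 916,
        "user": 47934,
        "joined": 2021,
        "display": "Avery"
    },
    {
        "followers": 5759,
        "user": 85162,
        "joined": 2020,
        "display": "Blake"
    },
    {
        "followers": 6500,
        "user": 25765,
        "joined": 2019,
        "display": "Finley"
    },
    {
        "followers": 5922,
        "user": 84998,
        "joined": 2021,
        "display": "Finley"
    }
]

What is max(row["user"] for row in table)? 85162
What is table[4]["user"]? 25765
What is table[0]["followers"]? 753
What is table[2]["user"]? 47934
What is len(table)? 6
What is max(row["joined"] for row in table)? 2024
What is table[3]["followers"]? 5759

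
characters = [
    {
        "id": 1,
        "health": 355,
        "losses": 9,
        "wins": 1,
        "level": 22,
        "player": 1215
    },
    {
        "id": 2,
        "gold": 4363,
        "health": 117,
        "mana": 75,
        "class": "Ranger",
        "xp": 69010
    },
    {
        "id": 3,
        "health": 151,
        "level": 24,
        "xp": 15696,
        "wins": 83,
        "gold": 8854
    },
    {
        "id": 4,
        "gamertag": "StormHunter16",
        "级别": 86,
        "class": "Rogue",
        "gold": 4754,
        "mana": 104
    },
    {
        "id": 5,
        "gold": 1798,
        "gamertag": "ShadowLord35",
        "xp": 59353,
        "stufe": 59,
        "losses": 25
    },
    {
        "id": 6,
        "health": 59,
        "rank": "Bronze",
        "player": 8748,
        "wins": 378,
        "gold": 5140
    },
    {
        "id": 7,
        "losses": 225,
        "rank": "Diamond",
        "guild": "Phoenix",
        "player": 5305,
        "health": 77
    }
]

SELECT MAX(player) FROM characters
8748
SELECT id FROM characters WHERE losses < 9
[]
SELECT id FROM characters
[1, 2, 3, 4, 5, 6, 7]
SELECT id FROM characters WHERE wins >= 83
[3, 6]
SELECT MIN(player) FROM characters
1215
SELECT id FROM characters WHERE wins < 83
[1]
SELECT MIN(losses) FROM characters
9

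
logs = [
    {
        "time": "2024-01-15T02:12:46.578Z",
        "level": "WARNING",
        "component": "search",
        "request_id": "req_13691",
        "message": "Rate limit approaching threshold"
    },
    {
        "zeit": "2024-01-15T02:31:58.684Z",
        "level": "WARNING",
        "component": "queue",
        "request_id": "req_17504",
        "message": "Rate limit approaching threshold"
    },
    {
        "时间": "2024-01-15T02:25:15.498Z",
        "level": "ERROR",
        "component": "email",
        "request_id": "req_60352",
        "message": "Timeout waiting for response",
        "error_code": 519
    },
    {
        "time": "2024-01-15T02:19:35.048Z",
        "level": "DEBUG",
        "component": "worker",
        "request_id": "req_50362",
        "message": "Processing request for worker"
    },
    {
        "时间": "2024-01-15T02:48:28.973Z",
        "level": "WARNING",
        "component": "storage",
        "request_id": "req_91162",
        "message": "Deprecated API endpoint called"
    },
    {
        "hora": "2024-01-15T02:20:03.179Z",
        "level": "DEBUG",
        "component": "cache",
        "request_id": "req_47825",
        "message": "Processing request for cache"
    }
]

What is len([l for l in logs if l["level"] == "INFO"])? 0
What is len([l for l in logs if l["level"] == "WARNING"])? 3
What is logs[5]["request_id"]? "req_47825"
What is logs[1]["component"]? "queue"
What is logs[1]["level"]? "WARNING"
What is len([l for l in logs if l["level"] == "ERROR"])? 1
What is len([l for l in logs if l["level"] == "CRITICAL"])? 0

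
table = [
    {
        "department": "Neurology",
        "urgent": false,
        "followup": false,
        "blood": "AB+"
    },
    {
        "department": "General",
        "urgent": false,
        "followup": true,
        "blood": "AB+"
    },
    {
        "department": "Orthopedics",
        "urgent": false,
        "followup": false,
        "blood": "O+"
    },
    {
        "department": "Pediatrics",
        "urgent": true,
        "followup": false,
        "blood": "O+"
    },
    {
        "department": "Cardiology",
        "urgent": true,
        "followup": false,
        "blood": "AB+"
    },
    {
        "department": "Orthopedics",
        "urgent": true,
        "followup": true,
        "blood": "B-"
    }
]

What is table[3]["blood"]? "O+"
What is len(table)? 6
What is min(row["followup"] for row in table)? False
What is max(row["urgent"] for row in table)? True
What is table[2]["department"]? "Orthopedics"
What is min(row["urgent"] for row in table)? False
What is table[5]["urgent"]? True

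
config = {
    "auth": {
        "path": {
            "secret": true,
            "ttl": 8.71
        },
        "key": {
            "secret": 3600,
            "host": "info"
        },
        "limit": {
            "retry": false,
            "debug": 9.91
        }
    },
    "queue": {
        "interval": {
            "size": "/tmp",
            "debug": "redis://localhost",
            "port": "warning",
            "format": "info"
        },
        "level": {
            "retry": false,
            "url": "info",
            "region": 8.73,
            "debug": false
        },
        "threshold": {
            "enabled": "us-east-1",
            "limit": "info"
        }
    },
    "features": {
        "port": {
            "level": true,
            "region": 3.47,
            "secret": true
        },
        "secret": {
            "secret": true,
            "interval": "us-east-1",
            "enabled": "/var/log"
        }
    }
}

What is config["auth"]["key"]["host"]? "info"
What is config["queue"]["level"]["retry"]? False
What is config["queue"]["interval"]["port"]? "warning"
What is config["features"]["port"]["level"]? True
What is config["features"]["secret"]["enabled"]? "/var/log"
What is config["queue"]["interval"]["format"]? "info"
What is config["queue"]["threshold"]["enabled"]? "us-east-1"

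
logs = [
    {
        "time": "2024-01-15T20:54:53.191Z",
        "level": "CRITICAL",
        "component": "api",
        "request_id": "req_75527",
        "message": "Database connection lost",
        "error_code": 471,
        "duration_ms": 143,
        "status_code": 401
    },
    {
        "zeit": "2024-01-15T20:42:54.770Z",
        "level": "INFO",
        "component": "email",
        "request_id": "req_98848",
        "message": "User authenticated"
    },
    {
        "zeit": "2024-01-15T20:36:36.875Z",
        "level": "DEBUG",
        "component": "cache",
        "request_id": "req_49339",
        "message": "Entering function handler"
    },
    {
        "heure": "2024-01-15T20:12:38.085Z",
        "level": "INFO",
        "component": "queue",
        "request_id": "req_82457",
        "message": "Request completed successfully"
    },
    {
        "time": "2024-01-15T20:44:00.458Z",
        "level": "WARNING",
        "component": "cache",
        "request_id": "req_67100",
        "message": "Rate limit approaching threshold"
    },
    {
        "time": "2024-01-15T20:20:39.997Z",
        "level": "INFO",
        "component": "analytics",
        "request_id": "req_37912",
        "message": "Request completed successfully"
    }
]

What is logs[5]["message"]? "Request completed successfully"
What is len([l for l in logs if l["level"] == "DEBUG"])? 1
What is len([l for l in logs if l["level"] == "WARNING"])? 1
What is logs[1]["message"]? "User authenticated"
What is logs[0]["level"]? "CRITICAL"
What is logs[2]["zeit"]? "2024-01-15T20:36:36.875Z"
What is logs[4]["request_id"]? "req_67100"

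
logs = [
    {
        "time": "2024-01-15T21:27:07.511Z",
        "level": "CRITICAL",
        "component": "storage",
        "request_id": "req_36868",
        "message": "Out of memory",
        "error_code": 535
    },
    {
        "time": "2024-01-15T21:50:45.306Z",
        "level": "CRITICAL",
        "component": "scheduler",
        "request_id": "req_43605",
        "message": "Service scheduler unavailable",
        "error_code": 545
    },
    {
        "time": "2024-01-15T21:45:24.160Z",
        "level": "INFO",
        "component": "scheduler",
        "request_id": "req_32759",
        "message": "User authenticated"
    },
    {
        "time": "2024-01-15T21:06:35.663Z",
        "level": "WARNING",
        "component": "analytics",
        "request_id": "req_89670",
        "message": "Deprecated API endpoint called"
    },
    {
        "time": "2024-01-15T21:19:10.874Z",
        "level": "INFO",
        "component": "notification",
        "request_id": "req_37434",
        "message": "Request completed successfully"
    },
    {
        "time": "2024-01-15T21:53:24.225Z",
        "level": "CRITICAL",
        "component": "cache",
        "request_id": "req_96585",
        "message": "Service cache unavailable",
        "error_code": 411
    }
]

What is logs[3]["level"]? "WARNING"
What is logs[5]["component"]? "cache"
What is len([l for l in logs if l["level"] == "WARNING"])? 1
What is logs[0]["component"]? "storage"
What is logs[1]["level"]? "CRITICAL"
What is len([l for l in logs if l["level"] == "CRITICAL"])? 3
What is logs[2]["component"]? "scheduler"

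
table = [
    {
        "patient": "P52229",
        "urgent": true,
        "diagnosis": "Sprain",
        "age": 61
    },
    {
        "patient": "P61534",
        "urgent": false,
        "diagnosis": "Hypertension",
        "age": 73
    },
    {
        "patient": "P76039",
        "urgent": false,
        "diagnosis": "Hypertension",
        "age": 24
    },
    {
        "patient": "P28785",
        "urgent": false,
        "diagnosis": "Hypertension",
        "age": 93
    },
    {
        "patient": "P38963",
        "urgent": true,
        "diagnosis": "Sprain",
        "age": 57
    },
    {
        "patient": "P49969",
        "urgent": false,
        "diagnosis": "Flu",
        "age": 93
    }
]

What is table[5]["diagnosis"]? "Flu"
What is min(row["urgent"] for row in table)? False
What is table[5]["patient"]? "P49969"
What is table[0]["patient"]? "P52229"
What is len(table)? 6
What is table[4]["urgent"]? True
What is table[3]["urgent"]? False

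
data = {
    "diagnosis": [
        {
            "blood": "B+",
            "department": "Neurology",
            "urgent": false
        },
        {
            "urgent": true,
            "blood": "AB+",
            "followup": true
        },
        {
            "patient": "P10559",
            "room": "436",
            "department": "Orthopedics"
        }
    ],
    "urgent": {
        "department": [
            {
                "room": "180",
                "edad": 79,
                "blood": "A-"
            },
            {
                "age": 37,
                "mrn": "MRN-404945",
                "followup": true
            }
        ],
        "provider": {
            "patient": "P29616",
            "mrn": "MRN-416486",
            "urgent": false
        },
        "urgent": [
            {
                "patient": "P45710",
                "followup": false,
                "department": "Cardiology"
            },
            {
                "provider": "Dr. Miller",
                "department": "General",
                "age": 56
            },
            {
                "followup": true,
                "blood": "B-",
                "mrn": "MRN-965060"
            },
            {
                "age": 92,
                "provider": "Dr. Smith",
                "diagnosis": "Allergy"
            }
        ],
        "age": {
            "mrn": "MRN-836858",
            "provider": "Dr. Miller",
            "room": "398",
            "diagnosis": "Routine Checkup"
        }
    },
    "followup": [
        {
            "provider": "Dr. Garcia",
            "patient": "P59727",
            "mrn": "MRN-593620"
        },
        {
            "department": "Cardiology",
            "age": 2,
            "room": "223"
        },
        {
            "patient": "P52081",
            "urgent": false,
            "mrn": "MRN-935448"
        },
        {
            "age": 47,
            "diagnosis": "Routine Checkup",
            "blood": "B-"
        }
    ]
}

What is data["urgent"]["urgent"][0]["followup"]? False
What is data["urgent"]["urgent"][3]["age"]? 92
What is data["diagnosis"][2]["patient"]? "P10559"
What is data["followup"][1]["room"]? "223"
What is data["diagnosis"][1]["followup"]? True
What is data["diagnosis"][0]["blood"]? "B+"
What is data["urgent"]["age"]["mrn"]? "MRN-836858"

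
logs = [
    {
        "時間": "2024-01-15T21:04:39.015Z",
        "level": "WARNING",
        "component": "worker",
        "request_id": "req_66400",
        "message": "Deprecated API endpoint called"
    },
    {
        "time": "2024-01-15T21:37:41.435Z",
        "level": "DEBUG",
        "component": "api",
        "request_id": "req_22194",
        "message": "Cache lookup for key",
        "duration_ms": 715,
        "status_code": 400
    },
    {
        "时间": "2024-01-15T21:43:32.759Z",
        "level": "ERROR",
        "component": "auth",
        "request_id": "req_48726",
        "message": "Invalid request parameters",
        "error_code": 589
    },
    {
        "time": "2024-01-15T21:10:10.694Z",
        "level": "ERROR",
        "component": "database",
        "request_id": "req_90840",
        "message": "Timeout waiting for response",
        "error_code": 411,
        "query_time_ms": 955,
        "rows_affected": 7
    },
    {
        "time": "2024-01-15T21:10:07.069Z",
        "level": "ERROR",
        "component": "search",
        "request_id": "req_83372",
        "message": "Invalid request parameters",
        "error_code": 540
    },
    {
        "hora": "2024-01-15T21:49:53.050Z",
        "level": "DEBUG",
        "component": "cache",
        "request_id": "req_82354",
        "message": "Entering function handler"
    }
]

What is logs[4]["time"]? "2024-01-15T21:10:07.069Z"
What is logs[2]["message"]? "Invalid request parameters"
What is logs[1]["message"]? "Cache lookup for key"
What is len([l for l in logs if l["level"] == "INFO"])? 0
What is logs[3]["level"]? "ERROR"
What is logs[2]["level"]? "ERROR"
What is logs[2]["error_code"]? 589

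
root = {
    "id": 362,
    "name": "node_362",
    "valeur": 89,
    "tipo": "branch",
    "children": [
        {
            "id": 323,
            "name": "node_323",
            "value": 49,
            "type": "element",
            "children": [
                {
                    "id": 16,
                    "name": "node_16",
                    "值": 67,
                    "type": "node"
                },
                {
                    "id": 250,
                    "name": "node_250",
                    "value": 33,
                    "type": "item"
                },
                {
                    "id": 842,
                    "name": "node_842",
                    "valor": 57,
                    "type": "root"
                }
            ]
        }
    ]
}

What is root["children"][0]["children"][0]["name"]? "node_16"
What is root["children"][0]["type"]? "element"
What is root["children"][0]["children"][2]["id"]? 842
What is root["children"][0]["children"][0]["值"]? 67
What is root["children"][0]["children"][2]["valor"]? 57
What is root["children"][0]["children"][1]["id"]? 250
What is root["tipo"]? "branch"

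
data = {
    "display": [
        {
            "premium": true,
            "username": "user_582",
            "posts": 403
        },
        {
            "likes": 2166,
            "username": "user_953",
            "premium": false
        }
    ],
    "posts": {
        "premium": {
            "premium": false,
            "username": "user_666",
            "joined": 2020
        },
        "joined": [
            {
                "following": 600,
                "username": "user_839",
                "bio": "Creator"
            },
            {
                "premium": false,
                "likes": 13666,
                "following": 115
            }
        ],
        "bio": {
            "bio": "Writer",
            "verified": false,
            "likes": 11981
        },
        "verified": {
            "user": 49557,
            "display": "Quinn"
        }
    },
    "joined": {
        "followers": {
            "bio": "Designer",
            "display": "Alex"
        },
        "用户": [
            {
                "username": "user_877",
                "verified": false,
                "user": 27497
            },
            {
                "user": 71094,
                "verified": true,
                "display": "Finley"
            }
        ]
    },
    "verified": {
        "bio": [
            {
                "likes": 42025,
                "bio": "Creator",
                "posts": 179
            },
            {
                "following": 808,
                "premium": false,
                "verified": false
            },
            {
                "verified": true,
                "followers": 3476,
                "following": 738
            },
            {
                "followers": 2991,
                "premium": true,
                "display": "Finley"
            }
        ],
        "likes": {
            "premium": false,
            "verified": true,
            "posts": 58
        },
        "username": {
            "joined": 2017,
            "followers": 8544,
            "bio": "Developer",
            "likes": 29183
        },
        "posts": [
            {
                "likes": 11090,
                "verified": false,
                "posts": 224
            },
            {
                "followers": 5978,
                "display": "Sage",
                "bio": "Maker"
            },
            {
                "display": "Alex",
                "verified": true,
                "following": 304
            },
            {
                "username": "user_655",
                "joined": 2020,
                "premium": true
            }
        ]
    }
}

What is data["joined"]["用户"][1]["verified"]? True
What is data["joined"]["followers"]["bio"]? "Designer"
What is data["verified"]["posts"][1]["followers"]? 5978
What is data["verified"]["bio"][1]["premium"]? False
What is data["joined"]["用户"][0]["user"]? 27497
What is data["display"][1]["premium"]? False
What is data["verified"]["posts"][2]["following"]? 304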